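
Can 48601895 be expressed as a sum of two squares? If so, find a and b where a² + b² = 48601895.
Not possible

Factorization: 48601895 = 5 × 17 × 83^3
By Fermat: n is sum of two squares iff every prime p ≡ 3 (mod 4) appears to even power.
Prime(s) ≡ 3 (mod 4) with odd exponent: [(83, 3)]
Therefore 48601895 cannot be expressed as a² + b².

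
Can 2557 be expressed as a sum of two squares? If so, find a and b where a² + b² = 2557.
21² + 46² (a=21, b=46)

Factorization: 2557 = 2557
By Fermat: n is sum of two squares iff every prime p ≡ 3 (mod 4) appears to even power.
All primes ≡ 3 (mod 4) appear to even power.
Search a = 0, 1, 2, … for 2557 - a² a perfect square: first hit at a = 21: 2557 - 441 = 2116 = 46².
2557 = 21² + 46² = 441 + 2116 ✓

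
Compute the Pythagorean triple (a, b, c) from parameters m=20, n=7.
(351, 280, 449)

Euclid's formula: a = m² - n², b = 2mn, c = m² + n²
m = 20, n = 7
a = 20² - 7² = 400 - 49 = 351
b = 2 × 20 × 7 = 280
c = 20² + 7² = 400 + 49 = 449
Verification: 351² + 280² = 123201 + 78400 = 201601 = 449² ✓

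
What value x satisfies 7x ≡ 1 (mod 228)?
163

gcd(7, 228) = 1, so the inverse exists.
Extended Euclidean algorithm on (228, 7):
228 = 32 × 7 + 4  ⟹  4 = (1)·228 + (-32)·7
7 = 1 × 4 + 3  ⟹  3 = (-1)·228 + (33)·7
4 = 1 × 3 + 1  ⟹  1 = (2)·228 + (-65)·7
So (-65)·7 ≡ 1 (mod 228), i.e. 7^(-1) ≡ -65 ≡ 163 (mod 228).
Check: 7 × 163 = 1141 ≡ 1 (mod 228)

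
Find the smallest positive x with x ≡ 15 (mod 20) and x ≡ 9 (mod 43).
95

Using Chinese Remainder Theorem:
M = 20 × 43 = 860
M1 = 43, M2 = 20
y1 = 43^(-1) mod 20 = 7
y2 = 20^(-1) mod 43 = 28
x = (15×43×7 + 9×20×28) mod 860 = 95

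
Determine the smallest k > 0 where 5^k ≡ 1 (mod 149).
37

149 is prime, so ord(5) divides φ(149) = 148.
Divisors of 148: 1, 2, 4, 37, 74, 148.
Repeated squaring: 5^1 ≡ 5, 5^2 ≡ 25, 5^4 ≡ 29, 5^8 ≡ 96, 5^16 ≡ 127, 5^32 ≡ 37, 5^64 ≡ 28, 5^128 ≡ 39 (mod 149).
Test 5^d mod 149 for each divisor d in increasing order:
5^1 ≡ 5
5^2 ≡ 25
5^4 ≡ 29
5^37 = 5^32·5^4·5^1 ≡ 1  ← first divisor giving 1
The order is 37.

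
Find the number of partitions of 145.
24908858009

p(n) counts ways to write n as a sum of positive integers (order ignored).
Euler's pentagonal recurrence: p(k) = p(k-1) + p(k-2) - p(k-5) - p(k-7) + p(k-12) + p(k-15) - ... (offsets j(3j∓1)/2, signs ++--, p(0)=1, p(<0)=0).
DP table for k = 0..144: p(0)=1, p(1)=1, p(2)=2, p(3)=3, p(4)=5, p(5)=7, p(6)=11, p(7)=15, p(8)=22, p(9)=30, p(10)=42, p(11)=56, p(12)=77, p(13)=101, p(14)=135, p(15)=176, p(16)=231, p(17)=297, p(18)=385, p(19)=490, p(20)=627, p(21)=792, p(22)=1002, p(23)=1255, p(24)=1575, p(25)=1958, p(26)=2436, p(27)=3010, p(28)=3718, p(29)=4565, p(30)=5604, p(31)=6842, p(32)=8349, p(33)=10143, p(34)=12310, p(35)=14883, p(36)=17977, p(37)=21637, p(38)=26015, p(39)=31185, p(40)=37338, p(41)=44583, p(42)=53174, p(43)=63261, p(44)=75175, p(45)=89134, p(46)=105558, p(47)=124754, p(48)=147273, p(49)=173525, p(50)=204226, p(51)=239943, p(52)=281589, p(53)=329931, p(54)=386155, p(55)=451276, p(56)=526823, p(57)=614154, p(58)=715220, p(59)=831820, p(60)=966467, p(61)=1121505, p(62)=1300156, p(63)=1505499, p(64)=1741630, p(65)=2012558, p(66)=2323520, p(67)=2679689, p(68)=3087735, p(69)=3554345, p(70)=4087968, p(71)=4697205, p(72)=5392783, p(73)=6185689, p(74)=7089500, p(75)=8118264, p(76)=9289091, p(77)=10619863, p(78)=12132164, p(79)=13848650, p(80)=15796476, p(81)=18004327, p(82)=20506255, p(83)=23338469, p(84)=26543660, p(85)=30167357, p(86)=34262962, p(87)=38887673, p(88)=44108109, p(89)=49995925, p(90)=56634173, p(91)=64112359, p(92)=72533807, p(93)=82010177, p(94)=92669720, p(95)=104651419, p(96)=118114304, p(97)=133230930, p(98)=150198136, p(99)=169229875, p(100)=190569292, p(101)=214481126, p(102)=241265379, p(103)=271248950, p(104)=304801365, p(105)=342325709, p(106)=384276336, p(107)=431149389, p(108)=483502844, p(109)=541946240, p(110)=607163746, p(111)=679903203, p(112)=761002156, p(113)=851376628, p(114)=952050665, p(115)=1064144451, p(116)=1188908248, p(117)=1327710076, p(118)=1482074143, p(119)=1653668665, p(120)=1844349560, p(121)=2056148051, p(122)=2291320912, p(123)=2552338241, p(124)=2841940500, p(125)=3163127352, p(126)=3519222692, p(127)=3913864295, p(128)=4351078600, p(129)=4835271870, p(130)=5371315400, p(131)=5964539504, p(132)=6620830889, p(133)=7346629512, p(134)=8149040695, p(135)=9035836076, p(136)=10015581680, p(137)=11097645016, p(138)=12292341831, p(139)=13610949895, p(140)=15065878135, p(141)=16670689208, p(142)=18440293320, p(143)=20390982757, p(144)=22540654445.
Final step: p(145) = p(144) + p(143) - p(140) - p(138) + p(133) + p(130) - p(123) - p(119) + p(110) + p(105) - p(94) - p(88) + p(75) + p(68) - p(53) - p(45) + p(28) + p(19) - p(0)
= 22540654445 + 20390982757 - 15065878135 - 12292341831 + 7346629512 + 5371315400 - 2552338241 - 1653668665 + 607163746 + 342325709 - 92669720 - 44108109 + 8118264 + 3087735 - 329931 - 89134 + 3718 + 490 - 1
= 24908858009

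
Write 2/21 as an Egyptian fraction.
1/11 + 1/231

Greedy algorithm:
2/21: ceiling(21/2) = 11, use 1/11
1/231: ceiling(231/1) = 231, use 1/231
Result: 2/21 = 1/11 + 1/231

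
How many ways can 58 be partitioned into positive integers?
715220

p(n) counts ways to write n as a sum of positive integers (order ignored).
Euler's pentagonal recurrence: p(k) = p(k-1) + p(k-2) - p(k-5) - p(k-7) + p(k-12) + p(k-15) - ... (offsets j(3j∓1)/2, signs ++--, p(0)=1, p(<0)=0).
DP table for k = 0..57: p(0)=1, p(1)=1, p(2)=2, p(3)=3, p(4)=5, p(5)=7, p(6)=11, p(7)=15, p(8)=22, p(9)=30, p(10)=42, p(11)=56, p(12)=77, p(13)=101, p(14)=135, p(15)=176, p(16)=231, p(17)=297, p(18)=385, p(19)=490, p(20)=627, p(21)=792, p(22)=1002, p(23)=1255, p(24)=1575, p(25)=1958, p(26)=2436, p(27)=3010, p(28)=3718, p(29)=4565, p(30)=5604, p(31)=6842, p(32)=8349, p(33)=10143, p(34)=12310, p(35)=14883, p(36)=17977, p(37)=21637, p(38)=26015, p(39)=31185, p(40)=37338, p(41)=44583, p(42)=53174, p(43)=63261, p(44)=75175, p(45)=89134, p(46)=105558, p(47)=124754, p(48)=147273, p(49)=173525, p(50)=204226, p(51)=239943, p(52)=281589, p(53)=329931, p(54)=386155, p(55)=451276, p(56)=526823, p(57)=614154.
Final step: p(58) = p(57) + p(56) - p(53) - p(51) + p(46) + p(43) - p(36) - p(32) + p(23) + p(18) - p(7) - p(1)
= 614154 + 526823 - 329931 - 239943 + 105558 + 63261 - 17977 - 8349 + 1255 + 385 - 15 - 1
= 715220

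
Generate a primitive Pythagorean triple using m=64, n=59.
(615, 7552, 7577)

Euclid's formula: a = m² - n², b = 2mn, c = m² + n²
m = 64, n = 59
a = 64² - 59² = 4096 - 3481 = 615
b = 2 × 64 × 59 = 7552
c = 64² + 59² = 4096 + 3481 = 7577
Verification: 615² + 7552² = 378225 + 57032704 = 57410929 = 7577² ✓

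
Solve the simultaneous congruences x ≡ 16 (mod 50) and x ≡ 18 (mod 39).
1266

Using Chinese Remainder Theorem:
M = 50 × 39 = 1950
M1 = 39, M2 = 50
y1 = 39^(-1) mod 50 = 9
y2 = 50^(-1) mod 39 = 32
x = (16×39×9 + 18×50×32) mod 1950 = 1266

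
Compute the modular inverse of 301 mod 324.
169

gcd(301, 324) = 1, so the inverse exists.
Extended Euclidean algorithm on (324, 301):
324 = 1 × 301 + 23  ⟹  23 = (1)·324 + (-1)·301
301 = 13 × 23 + 2  ⟹  2 = (-13)·324 + (14)·301
23 = 11 × 2 + 1  ⟹  1 = (144)·324 + (-155)·301
So (-155)·301 ≡ 1 (mod 324), i.e. 301^(-1) ≡ -155 ≡ 169 (mod 324).
Check: 301 × 169 = 50869 ≡ 1 (mod 324)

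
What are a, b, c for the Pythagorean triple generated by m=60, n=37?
(2231, 4440, 4969)

Euclid's formula: a = m² - n², b = 2mn, c = m² + n²
m = 60, n = 37
a = 60² - 37² = 3600 - 1369 = 2231
b = 2 × 60 × 37 = 4440
c = 60² + 37² = 3600 + 1369 = 4969
Verification: 2231² + 4440² = 4977361 + 19713600 = 24690961 = 4969² ✓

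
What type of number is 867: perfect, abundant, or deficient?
deficient

Proper divisors of 867: sum = 1 + 3 + 17 + 51 + 289 = 361
Since 361 < 867, 867 is deficient.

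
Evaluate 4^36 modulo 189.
1

Repeated squaring. Binary of 36 = 100100.
4^1 ≡ 4 (mod 189); 4^2 ≡ 16 (mod 189); 4^4 ≡ 67 (mod 189); 4^8 ≡ 142 (mod 189); 4^16 ≡ 130 (mod 189); 4^32 ≡ 79 (mod 189)
4^36 = 4^4 × 4^32 ≡ 1 (mod 189)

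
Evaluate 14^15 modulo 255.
164

Repeated squaring. Binary of 15 = 1111.
14^1 ≡ 14 (mod 255); 14^2 ≡ 196 (mod 255); 14^4 ≡ 166 (mod 255); 14^8 ≡ 16 (mod 255)
14^15 = 14^1 × 14^2 × 14^4 × 14^8 ≡ 164 (mod 255)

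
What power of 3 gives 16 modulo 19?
10

Baby-step giant-step with step n = ⌈√19⌉ = 5.
Baby steps 3^j mod 19 (j:value) for j=0..4: 0:1, 1:3, 2:9, 3:8, 4:5.
Giant-step multiplier: 3^(-5) ≡ 3^(18-5) = 3^13 ≡ 14 (mod 19).
Giant steps γ_i = 16·14^i mod 19: γ_0=16, γ_1=15, γ_2=1 (in table at j=0).
x = i·n + j = 2·5 + 0 = 10.
Check: 3^10 ≡ 16 (mod 19).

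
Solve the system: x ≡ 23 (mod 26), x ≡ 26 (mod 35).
621

Using Chinese Remainder Theorem:
M = 26 × 35 = 910
M1 = 35, M2 = 26
y1 = 35^(-1) mod 26 = 3
y2 = 26^(-1) mod 35 = 31
x = (23×35×3 + 26×26×31) mod 910 = 621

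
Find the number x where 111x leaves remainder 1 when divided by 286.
67

gcd(111, 286) = 1, so the inverse exists.
Extended Euclidean algorithm on (286, 111):
286 = 2 × 111 + 64  ⟹  64 = (1)·286 + (-2)·111
111 = 1 × 64 + 47  ⟹  47 = (-1)·286 + (3)·111
64 = 1 × 47 + 17  ⟹  17 = (2)·286 + (-5)·111
47 = 2 × 17 + 13  ⟹  13 = (-5)·286 + (13)·111
17 = 1 × 13 + 4  ⟹  4 = (7)·286 + (-18)·111
13 = 3 × 4 + 1  ⟹  1 = (-26)·286 + (67)·111
So (67)·111 ≡ 1 (mod 286), i.e. 111^(-1) ≡ 67 (mod 286).
Check: 111 × 67 = 7437 ≡ 1 (mod 286)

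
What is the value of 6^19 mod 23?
18

Repeated squaring. Binary of 19 = 10011.
6^1 ≡ 6 (mod 23); 6^2 ≡ 13 (mod 23); 6^4 ≡ 8 (mod 23); 6^8 ≡ 18 (mod 23); 6^16 ≡ 2 (mod 23)
6^19 = 6^1 × 6^2 × 6^16 ≡ 18 (mod 23)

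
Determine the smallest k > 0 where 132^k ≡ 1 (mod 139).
138

139 is prime, so ord(132) divides φ(139) = 138.
Divisors of 138: 1, 2, 3, 6, 23, 46, 69, 138.
Repeated squaring: 132^1 ≡ 132, 132^2 ≡ 49, 132^4 ≡ 38, 132^8 ≡ 54, 132^16 ≡ 136, 132^32 ≡ 9, 132^64 ≡ 81, 132^128 ≡ 28 (mod 139).
Test 132^d mod 139 for each divisor d in increasing order:
132^1 ≡ 132
132^2 ≡ 49
132^3 = 132^2·132^1 ≡ 74
132^6 = 132^4·132^2 ≡ 55
132^23 = 132^16·132^4·132^2·132^1 ≡ 43
132^46 = 132^32·132^8·132^4·132^2 ≡ 42
132^69 = 132^64·132^4·132^1 ≡ 138
132^138 = 132^128·132^8·132^2 ≡ 1  ← first divisor giving 1
The order is 138.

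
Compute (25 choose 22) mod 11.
1

Using Lucas' theorem:
Write n=25 and k=22 in base 11:
n in base 11: [2, 3]
k in base 11: [2, 0]
C(25,22) mod 11 = ∏ C(n_i, k_i) mod 11
Digit binomials (mod 11): C(2,2) = 1; C(3,0) = 1
Product: 1 × 1 = 1 ≡ 1 (mod 11)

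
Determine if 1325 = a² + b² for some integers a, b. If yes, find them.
10² + 35² (a=10, b=35)

Factorization: 1325 = 5^2 × 53
By Fermat: n is sum of two squares iff every prime p ≡ 3 (mod 4) appears to even power.
All primes ≡ 3 (mod 4) appear to even power.
Search a = 0, 1, 2, … for 1325 - a² a perfect square: first hit at a = 10: 1325 - 100 = 1225 = 35².
1325 = 10² + 35² = 100 + 1225 ✓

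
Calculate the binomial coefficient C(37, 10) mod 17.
0

Using Lucas' theorem:
Write n=37 and k=10 in base 17:
n in base 17: [2, 3]
k in base 17: [0, 10]
C(37,10) mod 17 = ∏ C(n_i, k_i) mod 17
Digit binomials (mod 17): C(2,0) = 1; C(3,10) = 0 (k_i > n_i)
Product: 1 × 0 = 0 ≡ 0 (mod 17)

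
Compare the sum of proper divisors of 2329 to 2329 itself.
deficient

Proper divisors of 2329: sum = 1 + 17 + 137 = 155
Since 155 < 2329, 2329 is deficient.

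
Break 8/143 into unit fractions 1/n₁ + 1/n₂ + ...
1/18 + 1/2574

Greedy algorithm:
8/143: ceiling(143/8) = 18, use 1/18
1/2574: ceiling(2574/1) = 2574, use 1/2574
Result: 8/143 = 1/18 + 1/2574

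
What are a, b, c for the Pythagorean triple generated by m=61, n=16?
(3465, 1952, 3977)

Euclid's formula: a = m² - n², b = 2mn, c = m² + n²
m = 61, n = 16
a = 61² - 16² = 3721 - 256 = 3465
b = 2 × 61 × 16 = 1952
c = 61² + 16² = 3721 + 256 = 3977
Verification: 3465² + 1952² = 12006225 + 3810304 = 15816529 = 3977² ✓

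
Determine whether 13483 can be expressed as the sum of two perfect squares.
Not possible

Factorization: 13483 = 97 × 139
By Fermat: n is sum of two squares iff every prime p ≡ 3 (mod 4) appears to even power.
Prime(s) ≡ 3 (mod 4) with odd exponent: [(139, 1)]
Therefore 13483 cannot be expressed as a² + b².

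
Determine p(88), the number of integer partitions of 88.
44108109

p(n) counts ways to write n as a sum of positive integers (order ignored).
Euler's pentagonal recurrence: p(k) = p(k-1) + p(k-2) - p(k-5) - p(k-7) + p(k-12) + p(k-15) - ... (offsets j(3j∓1)/2, signs ++--, p(0)=1, p(<0)=0).
DP table for k = 0..87: p(0)=1, p(1)=1, p(2)=2, p(3)=3, p(4)=5, p(5)=7, p(6)=11, p(7)=15, p(8)=22, p(9)=30, p(10)=42, p(11)=56, p(12)=77, p(13)=101, p(14)=135, p(15)=176, p(16)=231, p(17)=297, p(18)=385, p(19)=490, p(20)=627, p(21)=792, p(22)=1002, p(23)=1255, p(24)=1575, p(25)=1958, p(26)=2436, p(27)=3010, p(28)=3718, p(29)=4565, p(30)=5604, p(31)=6842, p(32)=8349, p(33)=10143, p(34)=12310, p(35)=14883, p(36)=17977, p(37)=21637, p(38)=26015, p(39)=31185, p(40)=37338, p(41)=44583, p(42)=53174, p(43)=63261, p(44)=75175, p(45)=89134, p(46)=105558, p(47)=124754, p(48)=147273, p(49)=173525, p(50)=204226, p(51)=239943, p(52)=281589, p(53)=329931, p(54)=386155, p(55)=451276, p(56)=526823, p(57)=614154, p(58)=715220, p(59)=831820, p(60)=966467, p(61)=1121505, p(62)=1300156, p(63)=1505499, p(64)=1741630, p(65)=2012558, p(66)=2323520, p(67)=2679689, p(68)=3087735, p(69)=3554345, p(70)=4087968, p(71)=4697205, p(72)=5392783, p(73)=6185689, p(74)=7089500, p(75)=8118264, p(76)=9289091, p(77)=10619863, p(78)=12132164, p(79)=13848650, p(80)=15796476, p(81)=18004327, p(82)=20506255, p(83)=23338469, p(84)=26543660, p(85)=30167357, p(86)=34262962, p(87)=38887673.
Final step: p(88) = p(87) + p(86) - p(83) - p(81) + p(76) + p(73) - p(66) - p(62) + p(53) + p(48) - p(37) - p(31) + p(18) + p(11)
= 38887673 + 34262962 - 23338469 - 18004327 + 9289091 + 6185689 - 2323520 - 1300156 + 329931 + 147273 - 21637 - 6842 + 385 + 56
= 44108109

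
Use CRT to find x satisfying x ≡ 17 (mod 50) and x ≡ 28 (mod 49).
567

Using Chinese Remainder Theorem:
M = 50 × 49 = 2450
M1 = 49, M2 = 50
y1 = 49^(-1) mod 50 = 49
y2 = 50^(-1) mod 49 = 1
x = (17×49×49 + 28×50×1) mod 2450 = 567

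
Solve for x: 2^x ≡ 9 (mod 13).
8

Baby-step giant-step with step n = ⌈√13⌉ = 4.
Baby steps 2^j mod 13 (j:value) for j=0..3: 0:1, 1:2, 2:4, 3:8.
Giant-step multiplier: 2^(-4) ≡ 2^(12-4) = 2^8 ≡ 9 (mod 13).
Giant steps γ_i = 9·9^i mod 13: γ_0=9, γ_1=3, γ_2=1 (in table at j=0).
x = i·n + j = 2·4 + 0 = 8.
Check: 2^8 ≡ 9 (mod 13).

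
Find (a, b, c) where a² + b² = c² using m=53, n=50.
(309, 5300, 5309)

Euclid's formula: a = m² - n², b = 2mn, c = m² + n²
m = 53, n = 50
a = 53² - 50² = 2809 - 2500 = 309
b = 2 × 53 × 50 = 5300
c = 53² + 50² = 2809 + 2500 = 5309
Verification: 309² + 5300² = 95481 + 28090000 = 28185481 = 5309² ✓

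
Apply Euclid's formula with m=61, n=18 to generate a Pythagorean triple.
(3397, 2196, 4045)

Euclid's formula: a = m² - n², b = 2mn, c = m² + n²
m = 61, n = 18
a = 61² - 18² = 3721 - 324 = 3397
b = 2 × 61 × 18 = 2196
c = 61² + 18² = 3721 + 324 = 4045
Verification: 3397² + 2196² = 11539609 + 4822416 = 16362025 = 4045² ✓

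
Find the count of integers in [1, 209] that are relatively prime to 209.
180

209 = 11 × 19
φ(n) = n × ∏(1 - 1/p) for each prime p dividing n
φ(209) = 209 × (1 - 1/11) × (1 - 1/19) = 180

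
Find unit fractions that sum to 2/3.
1/2 + 1/6

Greedy algorithm:
2/3: ceiling(3/2) = 2, use 1/2
1/6: ceiling(6/1) = 6, use 1/6
Result: 2/3 = 1/2 + 1/6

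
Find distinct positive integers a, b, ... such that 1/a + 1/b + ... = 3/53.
1/18 + 1/954

Greedy algorithm:
3/53: ceiling(53/3) = 18, use 1/18
1/954: ceiling(954/1) = 954, use 1/954
Result: 3/53 = 1/18 + 1/954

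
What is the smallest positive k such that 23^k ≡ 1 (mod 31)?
10

31 is prime, so ord(23) divides φ(31) = 30.
Divisors of 30: 1, 2, 3, 5, 6, 10, 15, 30.
Repeated squaring: 23^1 ≡ 23, 23^2 ≡ 2, 23^4 ≡ 4, 23^8 ≡ 16, 23^16 ≡ 8 (mod 31).
Test 23^d mod 31 for each divisor d in increasing order:
23^1 ≡ 23
23^2 ≡ 2
23^3 = 23^2·23^1 ≡ 15
23^5 = 23^4·23^1 ≡ 30
23^6 = 23^4·23^2 ≡ 8
23^10 = 23^8·23^2 ≡ 1  ← first divisor giving 1
The order is 10.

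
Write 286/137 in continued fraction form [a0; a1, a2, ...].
[2; 11, 2, 2, 2]

Euclidean algorithm steps:
286 = 2 × 137 + 12
137 = 11 × 12 + 5
12 = 2 × 5 + 2
5 = 2 × 2 + 1
2 = 2 × 1 + 0
Continued fraction: [2; 11, 2, 2, 2]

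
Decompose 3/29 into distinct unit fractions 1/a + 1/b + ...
1/10 + 1/290

Greedy algorithm:
3/29: ceiling(29/3) = 10, use 1/10
1/290: ceiling(290/1) = 290, use 1/290
Result: 3/29 = 1/10 + 1/290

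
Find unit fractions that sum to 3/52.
1/18 + 1/468

Greedy algorithm:
3/52: ceiling(52/3) = 18, use 1/18
1/468: ceiling(468/1) = 468, use 1/468
Result: 3/52 = 1/18 + 1/468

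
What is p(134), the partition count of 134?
8149040695

p(n) counts ways to write n as a sum of positive integers (order ignored).
Euler's pentagonal recurrence: p(k) = p(k-1) + p(k-2) - p(k-5) - p(k-7) + p(k-12) + p(k-15) - ... (offsets j(3j∓1)/2, signs ++--, p(0)=1, p(<0)=0).
DP table for k = 0..133: p(0)=1, p(1)=1, p(2)=2, p(3)=3, p(4)=5, p(5)=7, p(6)=11, p(7)=15, p(8)=22, p(9)=30, p(10)=42, p(11)=56, p(12)=77, p(13)=101, p(14)=135, p(15)=176, p(16)=231, p(17)=297, p(18)=385, p(19)=490, p(20)=627, p(21)=792, p(22)=1002, p(23)=1255, p(24)=1575, p(25)=1958, p(26)=2436, p(27)=3010, p(28)=3718, p(29)=4565, p(30)=5604, p(31)=6842, p(32)=8349, p(33)=10143, p(34)=12310, p(35)=14883, p(36)=17977, p(37)=21637, p(38)=26015, p(39)=31185, p(40)=37338, p(41)=44583, p(42)=53174, p(43)=63261, p(44)=75175, p(45)=89134, p(46)=105558, p(47)=124754, p(48)=147273, p(49)=173525, p(50)=204226, p(51)=239943, p(52)=281589, p(53)=329931, p(54)=386155, p(55)=451276, p(56)=526823, p(57)=614154, p(58)=715220, p(59)=831820, p(60)=966467, p(61)=1121505, p(62)=1300156, p(63)=1505499, p(64)=1741630, p(65)=2012558, p(66)=2323520, p(67)=2679689, p(68)=3087735, p(69)=3554345, p(70)=4087968, p(71)=4697205, p(72)=5392783, p(73)=6185689, p(74)=7089500, p(75)=8118264, p(76)=9289091, p(77)=10619863, p(78)=12132164, p(79)=13848650, p(80)=15796476, p(81)=18004327, p(82)=20506255, p(83)=23338469, p(84)=26543660, p(85)=30167357, p(86)=34262962, p(87)=38887673, p(88)=44108109, p(89)=49995925, p(90)=56634173, p(91)=64112359, p(92)=72533807, p(93)=82010177, p(94)=92669720, p(95)=104651419, p(96)=118114304, p(97)=133230930, p(98)=150198136, p(99)=169229875, p(100)=190569292, p(101)=214481126, p(102)=241265379, p(103)=271248950, p(104)=304801365, p(105)=342325709, p(106)=384276336, p(107)=431149389, p(108)=483502844, p(109)=541946240, p(110)=607163746, p(111)=679903203, p(112)=761002156, p(113)=851376628, p(114)=952050665, p(115)=1064144451, p(116)=1188908248, p(117)=1327710076, p(118)=1482074143, p(119)=1653668665, p(120)=1844349560, p(121)=2056148051, p(122)=2291320912, p(123)=2552338241, p(124)=2841940500, p(125)=3163127352, p(126)=3519222692, p(127)=3913864295, p(128)=4351078600, p(129)=4835271870, p(130)=5371315400, p(131)=5964539504, p(132)=6620830889, p(133)=7346629512.
Final step: p(134) = p(133) + p(132) - p(129) - p(127) + p(122) + p(119) - p(112) - p(108) + p(99) + p(94) - p(83) - p(77) + p(64) + p(57) - p(42) - p(34) + p(17) + p(8)
= 7346629512 + 6620830889 - 4835271870 - 3913864295 + 2291320912 + 1653668665 - 761002156 - 483502844 + 169229875 + 92669720 - 23338469 - 10619863 + 1741630 + 614154 - 53174 - 12310 + 297 + 22
= 8149040695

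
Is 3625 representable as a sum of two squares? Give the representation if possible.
5² + 60² (a=5, b=60)

Factorization: 3625 = 5^3 × 29
By Fermat: n is sum of two squares iff every prime p ≡ 3 (mod 4) appears to even power.
All primes ≡ 3 (mod 4) appear to even power.
Search a = 0, 1, 2, … for 3625 - a² a perfect square: first hit at a = 5: 3625 - 25 = 3600 = 60².
3625 = 5² + 60² = 25 + 3600 ✓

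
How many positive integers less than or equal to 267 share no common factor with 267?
176

267 = 3 × 89
φ(n) = n × ∏(1 - 1/p) for each prime p dividing n
φ(267) = 267 × (1 - 1/3) × (1 - 1/89) = 176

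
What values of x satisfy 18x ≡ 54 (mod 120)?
x ≡ 3 (mod 20)

gcd(18, 120) = 6, which divides 54, so solutions exist.
Divide through by 6: 3x ≡ 9 (mod 20).
Find 3^(-1) mod 20 by the extended Euclidean algorithm:
20 = 6 × 3 + 2  ⟹  2 = (1)·20 + (-6)·3
3 = 1 × 2 + 1  ⟹  1 = (-1)·20 + (7)·3
So (7)·3 ≡ 1 (mod 20), i.e. 3^(-1) ≡ 7 (mod 20).
x ≡ 7 × 9 = 63 ≡ 3 (mod 20).
Check: 18 × 3 = 54 ≡ 54 (mod 120).
x ≡ 3 (mod 20), giving 6 solutions mod 120.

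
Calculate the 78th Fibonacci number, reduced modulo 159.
113

Matrix identity: Q^n = [[F_(n+1), F_n], [F_n, F_(n-1)]] with Q = [[1,1],[1,0]].
n = 78 = 1001110₂. Square-and-multiply, entries mod 159:
Q^1 = [[1,1],[1,0]]
Q^2 = (Q^1)² = [[2,1],[1,1]]
Q^4 = (Q^2)² = [[5,3],[3,2]]
Q^9 = (Q^4)²·Q = [[55,34],[34,21]]
Q^19 = (Q^9)²·Q = [[87,47],[47,40]]
Q^39 = (Q^19)²·Q = [[6,79],[79,86]]
Q^78 = (Q^39)² = [[76,113],[113,122]]
F_78 mod 159 = Q^78[0][1] = 113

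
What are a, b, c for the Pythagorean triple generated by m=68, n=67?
(135, 9112, 9113)

Euclid's formula: a = m² - n², b = 2mn, c = m² + n²
m = 68, n = 67
a = 68² - 67² = 4624 - 4489 = 135
b = 2 × 68 × 67 = 9112
c = 68² + 67² = 4624 + 4489 = 9113
Verification: 135² + 9112² = 18225 + 83028544 = 83046769 = 9113² ✓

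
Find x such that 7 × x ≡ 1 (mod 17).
5

gcd(7, 17) = 1, so the inverse exists.
Extended Euclidean algorithm on (17, 7):
17 = 2 × 7 + 3  ⟹  3 = (1)·17 + (-2)·7
7 = 2 × 3 + 1  ⟹  1 = (-2)·17 + (5)·7
So (5)·7 ≡ 1 (mod 17), i.e. 7^(-1) ≡ 5 (mod 17).
Check: 7 × 5 = 35 ≡ 1 (mod 17)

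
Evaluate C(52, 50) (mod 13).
0

Using Lucas' theorem:
Write n=52 and k=50 in base 13:
n in base 13: [4, 0]
k in base 13: [3, 11]
C(52,50) mod 13 = ∏ C(n_i, k_i) mod 13
Digit binomials (mod 13): C(4,3) = 4; C(0,11) = 0 (k_i > n_i)
Product: 4 × 0 = 0 ≡ 0 (mod 13)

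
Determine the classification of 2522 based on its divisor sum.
deficient

Proper divisors of 2522: sum = 1 + 2 + 13 + 26 + 97 + 194 + 1261 = 1594
Since 1594 < 2522, 2522 is deficient.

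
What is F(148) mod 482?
309

Matrix identity: Q^n = [[F_(n+1), F_n], [F_n, F_(n-1)]] with Q = [[1,1],[1,0]].
n = 148 = 10010100₂. Square-and-multiply, entries mod 482:
Q^1 = [[1,1],[1,0]]
Q^2 = (Q^1)² = [[2,1],[1,1]]
Q^4 = (Q^2)² = [[5,3],[3,2]]
Q^9 = (Q^4)²·Q = [[55,34],[34,21]]
Q^18 = (Q^9)² = [[325,174],[174,151]]
Q^37 = (Q^18)²·Q = [[379,459],[459,402]]
Q^74 = (Q^37)² = [[52,353],[353,181]]
Q^148 = (Q^74)² = [[65,309],[309,238]]
F_148 mod 482 = Q^148[0][1] = 309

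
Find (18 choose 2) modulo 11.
10

Using Lucas' theorem:
Write n=18 and k=2 in base 11:
n in base 11: [1, 7]
k in base 11: [0, 2]
C(18,2) mod 11 = ∏ C(n_i, k_i) mod 11
Digit binomials (mod 11): C(1,0) = 1; C(7,2) = 21 ≡ 10
Product: 1 × 10 = 10 ≡ 10 (mod 11)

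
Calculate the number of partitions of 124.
2841940500

p(n) counts ways to write n as a sum of positive integers (order ignored).
Euler's pentagonal recurrence: p(k) = p(k-1) + p(k-2) - p(k-5) - p(k-7) + p(k-12) + p(k-15) - ... (offsets j(3j∓1)/2, signs ++--, p(0)=1, p(<0)=0).
DP table for k = 0..123: p(0)=1, p(1)=1, p(2)=2, p(3)=3, p(4)=5, p(5)=7, p(6)=11, p(7)=15, p(8)=22, p(9)=30, p(10)=42, p(11)=56, p(12)=77, p(13)=101, p(14)=135, p(15)=176, p(16)=231, p(17)=297, p(18)=385, p(19)=490, p(20)=627, p(21)=792, p(22)=1002, p(23)=1255, p(24)=1575, p(25)=1958, p(26)=2436, p(27)=3010, p(28)=3718, p(29)=4565, p(30)=5604, p(31)=6842, p(32)=8349, p(33)=10143, p(34)=12310, p(35)=14883, p(36)=17977, p(37)=21637, p(38)=26015, p(39)=31185, p(40)=37338, p(41)=44583, p(42)=53174, p(43)=63261, p(44)=75175, p(45)=89134, p(46)=105558, p(47)=124754, p(48)=147273, p(49)=173525, p(50)=204226, p(51)=239943, p(52)=281589, p(53)=329931, p(54)=386155, p(55)=451276, p(56)=526823, p(57)=614154, p(58)=715220, p(59)=831820, p(60)=966467, p(61)=1121505, p(62)=1300156, p(63)=1505499, p(64)=1741630, p(65)=2012558, p(66)=2323520, p(67)=2679689, p(68)=3087735, p(69)=3554345, p(70)=4087968, p(71)=4697205, p(72)=5392783, p(73)=6185689, p(74)=7089500, p(75)=8118264, p(76)=9289091, p(77)=10619863, p(78)=12132164, p(79)=13848650, p(80)=15796476, p(81)=18004327, p(82)=20506255, p(83)=23338469, p(84)=26543660, p(85)=30167357, p(86)=34262962, p(87)=38887673, p(88)=44108109, p(89)=49995925, p(90)=56634173, p(91)=64112359, p(92)=72533807, p(93)=82010177, p(94)=92669720, p(95)=104651419, p(96)=118114304, p(97)=133230930, p(98)=150198136, p(99)=169229875, p(100)=190569292, p(101)=214481126, p(102)=241265379, p(103)=271248950, p(104)=304801365, p(105)=342325709, p(106)=384276336, p(107)=431149389, p(108)=483502844, p(109)=541946240, p(110)=607163746, p(111)=679903203, p(112)=761002156, p(113)=851376628, p(114)=952050665, p(115)=1064144451, p(116)=1188908248, p(117)=1327710076, p(118)=1482074143, p(119)=1653668665, p(120)=1844349560, p(121)=2056148051, p(122)=2291320912, p(123)=2552338241.
Final step: p(124) = p(123) + p(122) - p(119) - p(117) + p(112) + p(109) - p(102) - p(98) + p(89) + p(84) - p(73) - p(67) + p(54) + p(47) - p(32) - p(24) + p(7)
= 2552338241 + 2291320912 - 1653668665 - 1327710076 + 761002156 + 541946240 - 241265379 - 150198136 + 49995925 + 26543660 - 6185689 - 2679689 + 386155 + 124754 - 8349 - 1575 + 15
= 2841940500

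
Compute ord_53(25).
26

53 is prime, so ord(25) divides φ(53) = 52.
Divisors of 52: 1, 2, 4, 13, 26, 52.
Repeated squaring: 25^1 ≡ 25, 25^2 ≡ 42, 25^4 ≡ 15, 25^8 ≡ 13, 25^16 ≡ 10, 25^32 ≡ 47 (mod 53).
Test 25^d mod 53 for each divisor d in increasing order:
25^1 ≡ 25
25^2 ≡ 42
25^4 ≡ 15
25^13 = 25^8·25^4·25^1 ≡ 52
25^26 = 25^16·25^8·25^2 ≡ 1  ← first divisor giving 1
The order is 26.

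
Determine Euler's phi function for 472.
232

472 = 2^3 × 59
φ(n) = n × ∏(1 - 1/p) for each prime p dividing n
φ(472) = 472 × (1 - 1/2) × (1 - 1/59) = 232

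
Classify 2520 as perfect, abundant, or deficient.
abundant

Proper divisors of 2520: sum = 1 + 2 + 3 + 4 + 5 + 6 + 7 + 8 + ... + 504 + 630 + 840 + 1260 (47 divisors) = 6840
Since 6840 > 2520, 2520 is abundant.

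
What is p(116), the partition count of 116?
1188908248

p(n) counts ways to write n as a sum of positive integers (order ignored).
Euler's pentagonal recurrence: p(k) = p(k-1) + p(k-2) - p(k-5) - p(k-7) + p(k-12) + p(k-15) - ... (offsets j(3j∓1)/2, signs ++--, p(0)=1, p(<0)=0).
DP table for k = 0..115: p(0)=1, p(1)=1, p(2)=2, p(3)=3, p(4)=5, p(5)=7, p(6)=11, p(7)=15, p(8)=22, p(9)=30, p(10)=42, p(11)=56, p(12)=77, p(13)=101, p(14)=135, p(15)=176, p(16)=231, p(17)=297, p(18)=385, p(19)=490, p(20)=627, p(21)=792, p(22)=1002, p(23)=1255, p(24)=1575, p(25)=1958, p(26)=2436, p(27)=3010, p(28)=3718, p(29)=4565, p(30)=5604, p(31)=6842, p(32)=8349, p(33)=10143, p(34)=12310, p(35)=14883, p(36)=17977, p(37)=21637, p(38)=26015, p(39)=31185, p(40)=37338, p(41)=44583, p(42)=53174, p(43)=63261, p(44)=75175, p(45)=89134, p(46)=105558, p(47)=124754, p(48)=147273, p(49)=173525, p(50)=204226, p(51)=239943, p(52)=281589, p(53)=329931, p(54)=386155, p(55)=451276, p(56)=526823, p(57)=614154, p(58)=715220, p(59)=831820, p(60)=966467, p(61)=1121505, p(62)=1300156, p(63)=1505499, p(64)=1741630, p(65)=2012558, p(66)=2323520, p(67)=2679689, p(68)=3087735, p(69)=3554345, p(70)=4087968, p(71)=4697205, p(72)=5392783, p(73)=6185689, p(74)=7089500, p(75)=8118264, p(76)=9289091, p(77)=10619863, p(78)=12132164, p(79)=13848650, p(80)=15796476, p(81)=18004327, p(82)=20506255, p(83)=23338469, p(84)=26543660, p(85)=30167357, p(86)=34262962, p(87)=38887673, p(88)=44108109, p(89)=49995925, p(90)=56634173, p(91)=64112359, p(92)=72533807, p(93)=82010177, p(94)=92669720, p(95)=104651419, p(96)=118114304, p(97)=133230930, p(98)=150198136, p(99)=169229875, p(100)=190569292, p(101)=214481126, p(102)=241265379, p(103)=271248950, p(104)=304801365, p(105)=342325709, p(106)=384276336, p(107)=431149389, p(108)=483502844, p(109)=541946240, p(110)=607163746, p(111)=679903203, p(112)=761002156, p(113)=851376628, p(114)=952050665, p(115)=1064144451.
Final step: p(116) = p(115) + p(114) - p(111) - p(109) + p(104) + p(101) - p(94) - p(90) + p(81) + p(76) - p(65) - p(59) + p(46) + p(39) - p(24) - p(16)
= 1064144451 + 952050665 - 679903203 - 541946240 + 304801365 + 214481126 - 92669720 - 56634173 + 18004327 + 9289091 - 2012558 - 831820 + 105558 + 31185 - 1575 - 231
= 1188908248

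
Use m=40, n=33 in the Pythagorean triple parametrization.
(511, 2640, 2689)

Euclid's formula: a = m² - n², b = 2mn, c = m² + n²
m = 40, n = 33
a = 40² - 33² = 1600 - 1089 = 511
b = 2 × 40 × 33 = 2640
c = 40² + 33² = 1600 + 1089 = 2689
Verification: 511² + 2640² = 261121 + 6969600 = 7230721 = 2689² ✓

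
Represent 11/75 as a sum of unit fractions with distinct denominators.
1/7 + 1/263 + 1/138075

Greedy algorithm:
11/75: ceiling(75/11) = 7, use 1/7
2/525: ceiling(525/2) = 263, use 1/263
1/138075: ceiling(138075/1) = 138075, use 1/138075
Result: 11/75 = 1/7 + 1/263 + 1/138075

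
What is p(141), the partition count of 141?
16670689208

p(n) counts ways to write n as a sum of positive integers (order ignored).
Euler's pentagonal recurrence: p(k) = p(k-1) + p(k-2) - p(k-5) - p(k-7) + p(k-12) + p(k-15) - ... (offsets j(3j∓1)/2, signs ++--, p(0)=1, p(<0)=0).
DP table for k = 0..140: p(0)=1, p(1)=1, p(2)=2, p(3)=3, p(4)=5, p(5)=7, p(6)=11, p(7)=15, p(8)=22, p(9)=30, p(10)=42, p(11)=56, p(12)=77, p(13)=101, p(14)=135, p(15)=176, p(16)=231, p(17)=297, p(18)=385, p(19)=490, p(20)=627, p(21)=792, p(22)=1002, p(23)=1255, p(24)=1575, p(25)=1958, p(26)=2436, p(27)=3010, p(28)=3718, p(29)=4565, p(30)=5604, p(31)=6842, p(32)=8349, p(33)=10143, p(34)=12310, p(35)=14883, p(36)=17977, p(37)=21637, p(38)=26015, p(39)=31185, p(40)=37338, p(41)=44583, p(42)=53174, p(43)=63261, p(44)=75175, p(45)=89134, p(46)=105558, p(47)=124754, p(48)=147273, p(49)=173525, p(50)=204226, p(51)=239943, p(52)=281589, p(53)=329931, p(54)=386155, p(55)=451276, p(56)=526823, p(57)=614154, p(58)=715220, p(59)=831820, p(60)=966467, p(61)=1121505, p(62)=1300156, p(63)=1505499, p(64)=1741630, p(65)=2012558, p(66)=2323520, p(67)=2679689, p(68)=3087735, p(69)=3554345, p(70)=4087968, p(71)=4697205, p(72)=5392783, p(73)=6185689, p(74)=7089500, p(75)=8118264, p(76)=9289091, p(77)=10619863, p(78)=12132164, p(79)=13848650, p(80)=15796476, p(81)=18004327, p(82)=20506255, p(83)=23338469, p(84)=26543660, p(85)=30167357, p(86)=34262962, p(87)=38887673, p(88)=44108109, p(89)=49995925, p(90)=56634173, p(91)=64112359, p(92)=72533807, p(93)=82010177, p(94)=92669720, p(95)=104651419, p(96)=118114304, p(97)=133230930, p(98)=150198136, p(99)=169229875, p(100)=190569292, p(101)=214481126, p(102)=241265379, p(103)=271248950, p(104)=304801365, p(105)=342325709, p(106)=384276336, p(107)=431149389, p(108)=483502844, p(109)=541946240, p(110)=607163746, p(111)=679903203, p(112)=761002156, p(113)=851376628, p(114)=952050665, p(115)=1064144451, p(116)=1188908248, p(117)=1327710076, p(118)=1482074143, p(119)=1653668665, p(120)=1844349560, p(121)=2056148051, p(122)=2291320912, p(123)=2552338241, p(124)=2841940500, p(125)=3163127352, p(126)=3519222692, p(127)=3913864295, p(128)=4351078600, p(129)=4835271870, p(130)=5371315400, p(131)=5964539504, p(132)=6620830889, p(133)=7346629512, p(134)=8149040695, p(135)=9035836076, p(136)=10015581680, p(137)=11097645016, p(138)=12292341831, p(139)=13610949895, p(140)=15065878135.
Final step: p(141) = p(140) + p(139) - p(136) - p(134) + p(129) + p(126) - p(119) - p(115) + p(106) + p(101) - p(90) - p(84) + p(71) + p(64) - p(49) - p(41) + p(24) + p(15)
= 15065878135 + 13610949895 - 10015581680 - 8149040695 + 4835271870 + 3519222692 - 1653668665 - 1064144451 + 384276336 + 214481126 - 56634173 - 26543660 + 4697205 + 1741630 - 173525 - 44583 + 1575 + 176
= 16670689208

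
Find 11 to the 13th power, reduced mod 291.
146

Repeated squaring. Binary of 13 = 1101.
11^1 ≡ 11 (mod 291); 11^2 ≡ 121 (mod 291); 11^4 ≡ 91 (mod 291); 11^8 ≡ 133 (mod 291)
11^13 = 11^1 × 11^4 × 11^8 ≡ 146 (mod 291)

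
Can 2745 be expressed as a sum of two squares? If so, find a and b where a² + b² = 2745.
12² + 51² (a=12, b=51)

Factorization: 2745 = 3^2 × 5 × 61
By Fermat: n is sum of two squares iff every prime p ≡ 3 (mod 4) appears to even power.
All primes ≡ 3 (mod 4) appear to even power.
Search a = 0, 1, 2, … for 2745 - a² a perfect square: first hit at a = 12: 2745 - 144 = 2601 = 51².
2745 = 12² + 51² = 144 + 2601 ✓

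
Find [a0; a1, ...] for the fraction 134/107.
[1; 3, 1, 26]

Euclidean algorithm steps:
134 = 1 × 107 + 27
107 = 3 × 27 + 26
27 = 1 × 26 + 1
26 = 26 × 1 + 0
Continued fraction: [1; 3, 1, 26]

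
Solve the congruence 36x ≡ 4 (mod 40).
x ≡ 9 (mod 10)

gcd(36, 40) = 4, which divides 4, so solutions exist.
Divide through by 4: 9x ≡ 1 (mod 10).
Find 9^(-1) mod 10 by the extended Euclidean algorithm:
10 = 1 × 9 + 1  ⟹  1 = (1)·10 + (-1)·9
So (-1)·9 ≡ 1 (mod 10), i.e. 9^(-1) ≡ -1 ≡ 9 (mod 10).
x ≡ 9 × 1 = 9 ≡ 9 (mod 10).
Check: 36 × 9 = 324 ≡ 4 (mod 40).
x ≡ 9 (mod 10), giving 4 solutions mod 40.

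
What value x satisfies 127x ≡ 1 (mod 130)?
43

gcd(127, 130) = 1, so the inverse exists.
Extended Euclidean algorithm on (130, 127):
130 = 1 × 127 + 3  ⟹  3 = (1)·130 + (-1)·127
127 = 42 × 3 + 1  ⟹  1 = (-42)·130 + (43)·127
So (43)·127 ≡ 1 (mod 130), i.e. 127^(-1) ≡ 43 (mod 130).
Check: 127 × 43 = 5461 ≡ 1 (mod 130)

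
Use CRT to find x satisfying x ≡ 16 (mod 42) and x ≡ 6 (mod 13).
58

Using Chinese Remainder Theorem:
M = 42 × 13 = 546
M1 = 13, M2 = 42
y1 = 13^(-1) mod 42 = 13
y2 = 42^(-1) mod 13 = 9
x = (16×13×13 + 6×42×9) mod 546 = 58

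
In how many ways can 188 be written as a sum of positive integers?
1398341745571

p(n) counts ways to write n as a sum of positive integers (order ignored).
Euler's pentagonal recurrence: p(k) = p(k-1) + p(k-2) - p(k-5) - p(k-7) + p(k-12) + p(k-15) - ... (offsets j(3j∓1)/2, signs ++--, p(0)=1, p(<0)=0).
DP table for k = 0..187: p(0)=1, p(1)=1, p(2)=2, p(3)=3, p(4)=5, p(5)=7, p(6)=11, p(7)=15, p(8)=22, p(9)=30, p(10)=42, p(11)=56, p(12)=77, p(13)=101, p(14)=135, p(15)=176, p(16)=231, p(17)=297, p(18)=385, p(19)=490, p(20)=627, p(21)=792, p(22)=1002, p(23)=1255, p(24)=1575, p(25)=1958, p(26)=2436, p(27)=3010, p(28)=3718, p(29)=4565, p(30)=5604, p(31)=6842, p(32)=8349, p(33)=10143, p(34)=12310, p(35)=14883, p(36)=17977, p(37)=21637, p(38)=26015, p(39)=31185, p(40)=37338, p(41)=44583, p(42)=53174, p(43)=63261, p(44)=75175, p(45)=89134, p(46)=105558, p(47)=124754, p(48)=147273, p(49)=173525, p(50)=204226, p(51)=239943, p(52)=281589, p(53)=329931, p(54)=386155, p(55)=451276, p(56)=526823, p(57)=614154, p(58)=715220, p(59)=831820, p(60)=966467, p(61)=1121505, p(62)=1300156, p(63)=1505499, p(64)=1741630, p(65)=2012558, p(66)=2323520, p(67)=2679689, p(68)=3087735, p(69)=3554345, p(70)=4087968, p(71)=4697205, p(72)=5392783, p(73)=6185689, p(74)=7089500, p(75)=8118264, p(76)=9289091, p(77)=10619863, p(78)=12132164, p(79)=13848650, p(80)=15796476, p(81)=18004327, p(82)=20506255, p(83)=23338469, p(84)=26543660, p(85)=30167357, p(86)=34262962, p(87)=38887673, p(88)=44108109, p(89)=49995925, p(90)=56634173, p(91)=64112359, p(92)=72533807, p(93)=82010177, p(94)=92669720, p(95)=104651419, p(96)=118114304, p(97)=133230930, p(98)=150198136, p(99)=169229875, p(100)=190569292, p(101)=214481126, p(102)=241265379, p(103)=271248950, p(104)=304801365, p(105)=342325709, p(106)=384276336, p(107)=431149389, p(108)=483502844, p(109)=541946240, p(110)=607163746, p(111)=679903203, p(112)=761002156, p(113)=851376628, p(114)=952050665, p(115)=1064144451, p(116)=1188908248, p(117)=1327710076, p(118)=1482074143, p(119)=1653668665, p(120)=1844349560, p(121)=2056148051, p(122)=2291320912, p(123)=2552338241, p(124)=2841940500, p(125)=3163127352, p(126)=3519222692, p(127)=3913864295, p(128)=4351078600, p(129)=4835271870, p(130)=5371315400, p(131)=5964539504, p(132)=6620830889, p(133)=7346629512, p(134)=8149040695, p(135)=9035836076, p(136)=10015581680, p(137)=11097645016, p(138)=12292341831, p(139)=13610949895, p(140)=15065878135, p(141)=16670689208, p(142)=18440293320, p(143)=20390982757, p(144)=22540654445, p(145)=24908858009, p(146)=27517052599, p(147)=30388671978, p(148)=33549419497, p(149)=37027355200, p(150)=40853235313, p(151)=45060624582, p(152)=49686288421, p(153)=54770336324, p(154)=60356673280, p(155)=66493182097, p(156)=73232243759, p(157)=80630964769, p(158)=88751778802, p(159)=97662728555, p(160)=107438159466, p(161)=118159068427, p(162)=129913904637, p(163)=142798995930, p(164)=156919475295, p(165)=172389800255, p(166)=189334822579, p(167)=207890420102, p(168)=228204732751, p(169)=250438925115, p(170)=274768617130, p(171)=301384802048, p(172)=330495499613, p(173)=362326859895, p(174)=397125074750, p(175)=435157697830, p(176)=476715857290, p(177)=522115831195, p(178)=571701605655, p(179)=625846753120, p(180)=684957390936, p(181)=749474411781, p(182)=819876908323, p(183)=896684817527, p(184)=980462880430, p(185)=1071823774337, p(186)=1171432692373, p(187)=1280011042268.
Final step: p(188) = p(187) + p(186) - p(183) - p(181) + p(176) + p(173) - p(166) - p(162) + p(153) + p(148) - p(137) - p(131) + p(118) + p(111) - p(96) - p(88) + p(71) + p(62) - p(43) - p(33) + p(12) + p(1)
= 1280011042268 + 1171432692373 - 896684817527 - 749474411781 + 476715857290 + 362326859895 - 189334822579 - 129913904637 + 54770336324 + 33549419497 - 11097645016 - 5964539504 + 1482074143 + 679903203 - 118114304 - 44108109 + 4697205 + 1300156 - 63261 - 10143 + 77 + 1
= 1398341745571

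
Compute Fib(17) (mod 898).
699

Matrix identity: Q^n = [[F_(n+1), F_n], [F_n, F_(n-1)]] with Q = [[1,1],[1,0]].
n = 17 = 10001₂. Square-and-multiply, entries mod 898:
Q^1 = [[1,1],[1,0]]
Q^2 = (Q^1)² = [[2,1],[1,1]]
Q^4 = (Q^2)² = [[5,3],[3,2]]
Q^8 = (Q^4)² = [[34,21],[21,13]]
Q^17 = (Q^8)²·Q = [[788,699],[699,89]]
F_17 mod 898 = Q^17[0][1] = 699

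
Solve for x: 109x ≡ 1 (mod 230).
19

gcd(109, 230) = 1, so the inverse exists.
Extended Euclidean algorithm on (230, 109):
230 = 2 × 109 + 12  ⟹  12 = (1)·230 + (-2)·109
109 = 9 × 12 + 1  ⟹  1 = (-9)·230 + (19)·109
So (19)·109 ≡ 1 (mod 230), i.e. 109^(-1) ≡ 19 (mod 230).
Check: 109 × 19 = 2071 ≡ 1 (mod 230)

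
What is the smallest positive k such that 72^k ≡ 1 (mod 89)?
44

89 is prime, so ord(72) divides φ(89) = 88.
Divisors of 88: 1, 2, 4, 8, 11, 22, 44, 88.
Repeated squaring: 72^1 ≡ 72, 72^2 ≡ 22, 72^4 ≡ 39, 72^8 ≡ 8, 72^16 ≡ 64, 72^32 ≡ 2, 72^64 ≡ 4 (mod 89).
Test 72^d mod 89 for each divisor d in increasing order:
72^1 ≡ 72
72^2 ≡ 22
72^4 ≡ 39
72^8 ≡ 8
72^11 = 72^8·72^2·72^1 ≡ 34
72^22 = 72^16·72^4·72^2 ≡ 88
72^44 = 72^32·72^8·72^4 ≡ 1  ← first divisor giving 1
The order is 44.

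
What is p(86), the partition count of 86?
34262962

p(n) counts ways to write n as a sum of positive integers (order ignored).
Euler's pentagonal recurrence: p(k) = p(k-1) + p(k-2) - p(k-5) - p(k-7) + p(k-12) + p(k-15) - ... (offsets j(3j∓1)/2, signs ++--, p(0)=1, p(<0)=0).
DP table for k = 0..85: p(0)=1, p(1)=1, p(2)=2, p(3)=3, p(4)=5, p(5)=7, p(6)=11, p(7)=15, p(8)=22, p(9)=30, p(10)=42, p(11)=56, p(12)=77, p(13)=101, p(14)=135, p(15)=176, p(16)=231, p(17)=297, p(18)=385, p(19)=490, p(20)=627, p(21)=792, p(22)=1002, p(23)=1255, p(24)=1575, p(25)=1958, p(26)=2436, p(27)=3010, p(28)=3718, p(29)=4565, p(30)=5604, p(31)=6842, p(32)=8349, p(33)=10143, p(34)=12310, p(35)=14883, p(36)=17977, p(37)=21637, p(38)=26015, p(39)=31185, p(40)=37338, p(41)=44583, p(42)=53174, p(43)=63261, p(44)=75175, p(45)=89134, p(46)=105558, p(47)=124754, p(48)=147273, p(49)=173525, p(50)=204226, p(51)=239943, p(52)=281589, p(53)=329931, p(54)=386155, p(55)=451276, p(56)=526823, p(57)=614154, p(58)=715220, p(59)=831820, p(60)=966467, p(61)=1121505, p(62)=1300156, p(63)=1505499, p(64)=1741630, p(65)=2012558, p(66)=2323520, p(67)=2679689, p(68)=3087735, p(69)=3554345, p(70)=4087968, p(71)=4697205, p(72)=5392783, p(73)=6185689, p(74)=7089500, p(75)=8118264, p(76)=9289091, p(77)=10619863, p(78)=12132164, p(79)=13848650, p(80)=15796476, p(81)=18004327, p(82)=20506255, p(83)=23338469, p(84)=26543660, p(85)=30167357.
Final step: p(86) = p(85) + p(84) - p(81) - p(79) + p(74) + p(71) - p(64) - p(60) + p(51) + p(46) - p(35) - p(29) + p(16) + p(9)
= 30167357 + 26543660 - 18004327 - 13848650 + 7089500 + 4697205 - 1741630 - 966467 + 239943 + 105558 - 14883 - 4565 + 231 + 30
= 34262962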